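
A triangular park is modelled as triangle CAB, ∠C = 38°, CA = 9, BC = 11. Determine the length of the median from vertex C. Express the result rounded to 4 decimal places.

m_C ≈ 9.4608

By the law of cosines, AB² = BC² + CA² − 2·BC·CA·cos C = 45.974, so AB ≈ 6.7804.
Median from C: ½√(2·BC² + 2·CA² − AB²) ≈ 9.4608.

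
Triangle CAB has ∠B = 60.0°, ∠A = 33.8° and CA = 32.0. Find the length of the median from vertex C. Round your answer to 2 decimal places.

m_C ≈ 19.58

The third angle is ∠C = 180° − ∠A − ∠B = 86.20°.
Law of sines: AB = CA·sin C/sin B ≈ 36.869.
Law of sines: BC = CA·sin A/sin B ≈ 20.555.
Median from C: ½√(2·BC² + 2·CA² − AB²) ≈ 19.581.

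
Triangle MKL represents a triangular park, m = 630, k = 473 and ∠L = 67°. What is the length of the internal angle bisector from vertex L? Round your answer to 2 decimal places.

450.57

By the law of cosines, l² = m² + k² − 2·m·k·cos L = 3.8776e+05, so l ≈ 622.7.
The bisector from L has length 2·m·k·cos(∠L/2)/(m+k) ≈ 450.57.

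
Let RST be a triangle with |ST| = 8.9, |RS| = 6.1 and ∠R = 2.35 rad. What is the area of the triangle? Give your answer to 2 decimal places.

Law of sines: sin T = |RS|·sin R/|ST| ≈ 0.48764.
Since |ST| ≥ |RS|, only the acute value applies: ∠T ≈ 0.509 rad.
Then ∠S = π − ∠R − ∠T ≈ 0.282 rad.
Law of sines gives |TR| = |ST|·sin S/sin R ≈ 3.4836.
Area = ½·|ST|·|RS|·sin S ≈ 7.5593.

area ≈ 7.56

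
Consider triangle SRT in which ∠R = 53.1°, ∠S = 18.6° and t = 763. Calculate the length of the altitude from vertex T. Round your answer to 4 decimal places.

The third angle is ∠T = 180° − ∠S − ∠R = 108.30°.
Law of sines: s = t·sin S/sin T ≈ 256.33.
Law of sines: r = t·sin R/sin T ≈ 642.66.
Area = ½·t·s·sin R ≈ 78201.
The altitude from T has length 2·area/t ≈ 204.98.

204.9829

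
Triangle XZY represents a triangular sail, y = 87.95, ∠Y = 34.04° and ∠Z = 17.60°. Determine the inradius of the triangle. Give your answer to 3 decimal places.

r ≈ 12.667

The third angle is ∠X = 180° − ∠Z − ∠Y = 128.36°.
Law of sines: x = y·sin X/sin Y ≈ 123.2.
Law of sines: z = y·sin Z/sin Y ≈ 47.508.
Area = ½·y·x·sin Z ≈ 1638.2.
Semiperimeter s = (123.2+47.508+87.95)/2 = 129.33.
Inradius = area/s = 1638.2/129.33 ≈ 12.667.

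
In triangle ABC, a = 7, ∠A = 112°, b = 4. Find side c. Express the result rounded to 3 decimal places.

4.438

Law of sines: sin B = b·sin A/a ≈ 0.52982.
Since a ≥ b, only the acute value applies: ∠B ≈ 31.99°.
Then ∠C = 180° − ∠A − ∠B ≈ 36.01°.
Law of sines gives c = a·sin C/sin A ≈ 4.4383.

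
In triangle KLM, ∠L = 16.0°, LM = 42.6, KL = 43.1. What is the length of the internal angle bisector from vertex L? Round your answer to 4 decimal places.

By the law of cosines, MK² = KL² + LM² − 2·KL·LM·cos L = 142.5, so MK ≈ 11.937.
The bisector from L has length 2·KL·LM·cos(∠L/2)/(KL+LM) ≈ 42.432.

t_L ≈ 42.4315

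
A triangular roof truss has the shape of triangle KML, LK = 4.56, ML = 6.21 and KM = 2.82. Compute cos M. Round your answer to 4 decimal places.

cos M ≈ 0.7344

By the law of cosines, cos M = (KM² + ML² − LK²) / (2·KM·ML) ≈ 0.73443, so ∠M ≈ 42.74°.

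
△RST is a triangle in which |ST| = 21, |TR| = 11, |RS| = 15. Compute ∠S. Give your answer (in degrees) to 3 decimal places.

By the law of cosines, cos S = (|RS|² + |ST|² − |TR|²) / (2·|RS|·|ST|) ≈ 0.86508, so ∠S ≈ 30.11°.

∠S ≈ 30.108°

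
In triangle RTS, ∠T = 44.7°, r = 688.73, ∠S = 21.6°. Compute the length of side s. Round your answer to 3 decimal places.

276.891

The third angle is ∠R = 180° − ∠T − ∠S = 113.70°.
Law of sines: s = r·sin S/sin R ≈ 276.89.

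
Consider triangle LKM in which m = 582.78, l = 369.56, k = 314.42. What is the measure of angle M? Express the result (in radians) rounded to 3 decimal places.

2.036

By the law of cosines, cos M = (l² + k² − m²) / (2·l·k) ≈ -0.44837, so ∠M ≈ 2.036 rad.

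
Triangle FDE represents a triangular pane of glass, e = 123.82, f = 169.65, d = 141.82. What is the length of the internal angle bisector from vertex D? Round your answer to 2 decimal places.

126.89

By the law of cosines, cos D = (e² + f² − d²) / (2·e·f) ≈ 0.57125, so ∠D ≈ 55.16°.
The bisector from D has length 2·e·f·cos(∠D/2)/(e+f) ≈ 126.89.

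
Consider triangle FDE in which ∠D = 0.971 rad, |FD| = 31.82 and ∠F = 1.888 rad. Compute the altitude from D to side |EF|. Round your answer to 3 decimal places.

30.233

The third angle is ∠E = π − ∠F − ∠D = 0.283 rad.
Law of sines: |DE| = |FD|·sin F/sin E ≈ 108.42.
Law of sines: |EF| = |FD|·sin D/sin E ≈ 94.195.
Area = ½·|FD|·|DE|·sin D ≈ 1423.9.
The altitude from D has length 2·area/|EF| ≈ 30.233.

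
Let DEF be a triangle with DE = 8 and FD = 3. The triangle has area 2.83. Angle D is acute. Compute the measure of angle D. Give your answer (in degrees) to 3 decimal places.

13.641

From area = ½·FD·DE·sin D, we get sin D = 2·area/(FD·DE) ≈ 0.23583.
Taking the acute solution, ∠D ≈ 13.64°.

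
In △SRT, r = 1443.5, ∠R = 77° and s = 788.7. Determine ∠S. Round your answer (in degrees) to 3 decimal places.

Law of sines: sin S = s·sin R/r ≈ 0.53238.
Since r ≥ s, only the acute value applies: ∠S ≈ 32.17°.
Then ∠T = 180° − ∠R − ∠S ≈ 70.83°.

∠S ≈ 32.166°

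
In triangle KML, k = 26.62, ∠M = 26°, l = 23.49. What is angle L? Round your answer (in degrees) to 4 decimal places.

By the law of cosines, m² = l² + k² − 2·l·k·cos M = 136.37, so m ≈ 11.678.
Law of cosines again: cos L = (k² + m² − l²)/(2·k·m) ≈ 0.47162, so ∠L ≈ 61.86°.

61.8608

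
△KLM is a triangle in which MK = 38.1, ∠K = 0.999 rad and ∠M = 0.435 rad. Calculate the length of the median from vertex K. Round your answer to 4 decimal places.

The third angle is ∠L = π − ∠M − ∠K = 1.708 rad.
Law of sines: LM = MK·sin K/sin L ≈ 32.342.
Law of sines: KL = MK·sin M/sin L ≈ 16.207.
Median from K: ½√(2·MK² + 2·KL² − LM²) ≈ 24.406.

m_K ≈ 24.4059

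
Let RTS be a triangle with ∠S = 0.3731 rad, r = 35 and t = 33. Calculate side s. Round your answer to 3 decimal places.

12.764

By the law of cosines, s² = r² + t² − 2·r·t·cos S = 162.92, so s ≈ 12.764.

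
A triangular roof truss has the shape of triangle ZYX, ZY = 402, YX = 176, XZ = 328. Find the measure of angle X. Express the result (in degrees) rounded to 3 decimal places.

By the law of cosines, cos X = (YX² + XZ² − ZY²) / (2·YX·XZ) ≈ -0.19959, so ∠X ≈ 101.51°.

∠X ≈ 101.513°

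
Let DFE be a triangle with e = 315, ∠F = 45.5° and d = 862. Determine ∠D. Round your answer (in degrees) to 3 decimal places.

By the law of cosines, f² = e² + d² − 2·e·d·cos F = 4.6163e+05, so f ≈ 679.44.
Law of cosines again: cos D = (f² + e² − d²)/(2·f·e) ≈ -0.42562, so ∠D ≈ 115.19°.

115.190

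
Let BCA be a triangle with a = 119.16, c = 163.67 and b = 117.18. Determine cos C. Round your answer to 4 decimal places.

By the law of cosines, cos C = (a² + b² − c²) / (2·a·b) ≈ 0.04091, so ∠C ≈ 87.66°.

0.0409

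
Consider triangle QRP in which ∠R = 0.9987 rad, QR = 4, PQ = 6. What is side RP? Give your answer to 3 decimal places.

7.134

Law of sines: sin P = QR·sin R/PQ ≈ 0.56051.
Since PQ ≥ QR, only the acute value applies: ∠P ≈ 0.5950 rad.
Then ∠Q = π − ∠R − ∠P ≈ 1.5479 rad.
Law of sines gives RP = PQ·sin Q/sin R ≈ 7.1345.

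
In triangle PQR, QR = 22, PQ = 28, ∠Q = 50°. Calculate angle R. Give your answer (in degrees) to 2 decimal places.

∠R ≈ 79.43°

By the law of cosines, RP² = PQ² + QR² − 2·PQ·QR·cos Q = 476.09, so RP ≈ 21.819.
Law of cosines again: cos R = (QR² + RP² − PQ²)/(2·QR·RP) ≈ 0.18341, so ∠R ≈ 79.43°.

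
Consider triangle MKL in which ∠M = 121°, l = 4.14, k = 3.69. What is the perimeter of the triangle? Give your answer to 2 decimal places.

14.65

By the law of cosines, m² = k² + l² − 2·k·l·cos M = 46.492, so m ≈ 6.8185.
Semiperimeter s = (6.8185+3.69+4.14)/2 = 7.3242.
Perimeter = 6.8185 + 3.69 + 4.14 = 14.648.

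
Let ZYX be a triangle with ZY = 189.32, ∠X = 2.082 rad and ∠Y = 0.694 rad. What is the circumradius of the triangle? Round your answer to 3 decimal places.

R ≈ 108.536

The third angle is ∠Z = π − ∠Y − ∠X = 0.366 rad.
Law of sines: YX = ZY·sin Z/sin X ≈ 77.604.
Law of sines: XZ = ZY·sin Y/sin X ≈ 138.84.
Circumradius = ZY/(2 sin X) ≈ 108.54.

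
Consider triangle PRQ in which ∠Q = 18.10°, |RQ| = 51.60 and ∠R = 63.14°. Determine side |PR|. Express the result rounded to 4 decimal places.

The third angle is ∠P = 180° − ∠R − ∠Q = 98.76°.
Law of sines: |PR| = |RQ|·sin Q/sin P ≈ 16.22.

16.2201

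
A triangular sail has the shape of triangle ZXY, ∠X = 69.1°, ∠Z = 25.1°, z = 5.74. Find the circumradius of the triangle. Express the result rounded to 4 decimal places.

6.7657

The third angle is ∠Y = 180° − ∠Z − ∠X = 85.80°.
Law of sines: x = z·sin X/sin Z ≈ 12.641.
Law of sines: y = z·sin Y/sin Z ≈ 13.495.
Circumradius = z/(2 sin Z) ≈ 6.7657.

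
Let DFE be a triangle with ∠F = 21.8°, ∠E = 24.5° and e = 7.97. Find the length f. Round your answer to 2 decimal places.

The third angle is ∠D = 180° − ∠F − ∠E = 133.70°.
Law of sines: f = e·sin F/sin E ≈ 7.1373.

7.14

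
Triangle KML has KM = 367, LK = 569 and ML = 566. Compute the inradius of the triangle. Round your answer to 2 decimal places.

r ≈ 131.21

Semiperimeter s = (566 + 569 + 367)/2 = 751.
Heron's formula: area = √(751·185·182·384) ≈ 98539.
Inradius = area/s = 98539/751 ≈ 131.21.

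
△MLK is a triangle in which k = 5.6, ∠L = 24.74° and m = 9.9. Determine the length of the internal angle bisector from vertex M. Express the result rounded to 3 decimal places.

By the law of cosines, l² = k² + m² − 2·k·m·cos L = 28.667, so l ≈ 5.3542.
Law of cosines again: cos M = (l² + k² − m²)/(2·l·k) ≈ -0.63340, so ∠M ≈ 129.30°.
The bisector from M has length 2·l·k·cos(∠M/2)/(l+k) ≈ 2.3437.

t_M ≈ 2.344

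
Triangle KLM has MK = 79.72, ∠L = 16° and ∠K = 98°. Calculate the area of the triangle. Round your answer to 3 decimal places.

The third angle is ∠M = 180° − ∠K − ∠L = 66.00°.
Law of sines: LM = MK·sin K/sin L ≈ 286.41.
Law of sines: KL = MK·sin M/sin L ≈ 264.22.
Area = ½·MK·LM·sin M ≈ 10429.

10429.163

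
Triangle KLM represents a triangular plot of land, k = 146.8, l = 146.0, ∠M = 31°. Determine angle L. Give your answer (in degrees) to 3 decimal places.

By the law of cosines, m² = k² + l² − 2·k·l·cos M = 6123.2, so m ≈ 78.251.
Law of cosines again: cos L = (m² + k² − l²)/(2·m·k) ≈ 0.27672, so ∠L ≈ 73.94°.

∠L ≈ 73.936°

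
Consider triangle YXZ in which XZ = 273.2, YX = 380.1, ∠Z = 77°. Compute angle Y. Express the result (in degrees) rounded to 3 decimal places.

Law of sines: sin Y = XZ·sin Z/YX ≈ 0.70034.
Since YX ≥ XZ, only the acute value applies: ∠Y ≈ 44.45°.
Then ∠X = 180° − ∠Z − ∠Y ≈ 58.55°.

44.454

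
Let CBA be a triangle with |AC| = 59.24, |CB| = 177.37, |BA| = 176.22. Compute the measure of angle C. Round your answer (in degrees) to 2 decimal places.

By the law of cosines, cos C = (|AC|² + |CB|² − |BA|²) / (2·|AC|·|CB|) ≈ 0.18635, so ∠C ≈ 79.26°.

∠C ≈ 79.26°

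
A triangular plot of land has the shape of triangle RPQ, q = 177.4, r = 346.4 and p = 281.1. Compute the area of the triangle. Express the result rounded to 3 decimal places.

area ≈ 24820.080

Semiperimeter s = (346.4 + 281.1 + 177.4)/2 = 402.45.
Heron's formula: area = √(402.45·56.05·121.35·225.05) ≈ 24820.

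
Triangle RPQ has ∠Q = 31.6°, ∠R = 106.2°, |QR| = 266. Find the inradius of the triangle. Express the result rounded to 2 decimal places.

The third angle is ∠P = 180° − ∠Q − ∠R = 42.20°.
Law of sines: |PQ| = |QR|·sin R/sin P ≈ 380.27.
Law of sines: |RP| = |QR|·sin Q/sin P ≈ 207.5.
Area = ½·|QR|·|PQ|·sin Q ≈ 26501.
Semiperimeter s = (380.27+266+207.5)/2 = 426.89.
Inradius = area/s = 26501/426.89 ≈ 62.081.

62.08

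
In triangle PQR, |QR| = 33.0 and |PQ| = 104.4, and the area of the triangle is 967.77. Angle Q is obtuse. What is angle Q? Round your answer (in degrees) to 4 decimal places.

∠Q ≈ 145.8191°

From area = ½·|PQ|·|QR|·sin Q, we get sin Q = 2·area/(|PQ|·|QR|) ≈ 0.56181.
Taking the obtuse solution, ∠Q ≈ 145.82°.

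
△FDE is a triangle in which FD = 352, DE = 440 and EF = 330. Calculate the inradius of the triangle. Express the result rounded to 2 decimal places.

r ≈ 102.04

Semiperimeter s = (440 + 330 + 352)/2 = 561.
Heron's formula: area = √(561·121·231·209) ≈ 57247.
Inradius = area/s = 57247/561 ≈ 102.04.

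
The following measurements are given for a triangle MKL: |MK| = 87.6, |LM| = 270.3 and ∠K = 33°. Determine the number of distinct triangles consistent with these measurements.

1

|MK|·sin K = 87.6·sin(33°) ≈ 47.71.
Since |LM| ≥ |MK|, exactly one triangle exists.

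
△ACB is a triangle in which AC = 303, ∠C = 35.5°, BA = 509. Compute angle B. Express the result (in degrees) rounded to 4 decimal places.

20.2235

Law of sines: sin B = AC·sin C/BA ≈ 0.34568.
Since BA ≥ AC, only the acute value applies: ∠B ≈ 20.22°.
Then ∠A = 180° − ∠C − ∠B ≈ 124.28°.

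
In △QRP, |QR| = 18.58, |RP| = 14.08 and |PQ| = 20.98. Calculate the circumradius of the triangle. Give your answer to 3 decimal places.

By the law of cosines, cos Q = (|PQ|² + |QR|² − |RP|²) / (2·|PQ|·|QR|) ≈ 0.75310, so ∠Q ≈ 41.14°.
Circumradius = |RP|/(2 sin Q) ≈ 10.701.

10.701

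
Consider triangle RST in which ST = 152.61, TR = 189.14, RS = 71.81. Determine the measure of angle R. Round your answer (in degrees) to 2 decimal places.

∠R ≈ 49.50°

By the law of cosines, cos R = (TR² + RS² − ST²) / (2·TR·RS) ≈ 0.64941, so ∠R ≈ 49.50°.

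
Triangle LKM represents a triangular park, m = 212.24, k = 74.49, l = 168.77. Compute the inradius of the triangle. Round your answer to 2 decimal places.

Semiperimeter s = (168.77 + 74.49 + 212.24)/2 = 227.75.
Heron's formula: area = √(227.75·58.98·153.26·15.51) ≈ 5650.7.
Inradius = area/s = 5650.7/227.75 ≈ 24.811.

24.81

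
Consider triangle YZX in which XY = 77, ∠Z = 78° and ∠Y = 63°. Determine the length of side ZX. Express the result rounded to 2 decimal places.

70.14

The third angle is ∠X = 180° − ∠Y − ∠Z = 39.00°.
Law of sines: ZX = XY·sin Y/sin Z ≈ 70.14.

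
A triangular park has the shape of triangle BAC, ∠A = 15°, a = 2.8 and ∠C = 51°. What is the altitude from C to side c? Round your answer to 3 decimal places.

2.558

The third angle is ∠B = 180° − ∠A − ∠C = 114.00°.
Law of sines: b = a·sin B/sin A ≈ 9.8831.
Law of sines: c = a·sin C/sin A ≈ 8.4075.
Area = ½·a·b·sin C ≈ 10.753.
The altitude from C has length 2·area/c ≈ 2.5579.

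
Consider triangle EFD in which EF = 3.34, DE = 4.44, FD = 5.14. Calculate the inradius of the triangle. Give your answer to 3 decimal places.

r ≈ 1.135

Semiperimeter s = (5.14 + 4.44 + 3.34)/2 = 6.46.
Heron's formula: area = √(6.46·1.32·2.02·3.12) ≈ 7.3309.
Inradius = area/s = 7.3309/6.46 ≈ 1.1348.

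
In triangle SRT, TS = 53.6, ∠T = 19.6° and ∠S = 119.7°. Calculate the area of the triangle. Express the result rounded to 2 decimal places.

area ≈ 641.88

The third angle is ∠R = 180° − ∠T − ∠S = 40.70°.
Law of sines: RT = TS·sin S/sin R ≈ 71.398.
Law of sines: SR = TS·sin T/sin R ≈ 27.573.
Area = ½·TS·RT·sin T ≈ 641.88.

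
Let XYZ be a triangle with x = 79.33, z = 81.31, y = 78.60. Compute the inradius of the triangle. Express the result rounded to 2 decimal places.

Semiperimeter s = (79.33 + 78.6 + 81.31)/2 = 119.62.
Heron's formula: area = √(119.62·40.29·41.02·38.31) ≈ 2752.
Inradius = area/s = 2752/119.62 ≈ 23.007.

23.01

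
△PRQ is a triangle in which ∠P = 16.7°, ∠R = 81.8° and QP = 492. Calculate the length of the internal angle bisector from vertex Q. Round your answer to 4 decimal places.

167.7277

The third angle is ∠Q = 180° − ∠P − ∠R = 81.50°.
Law of sines: RQ = QP·sin P/sin R ≈ 142.84.
Law of sines: PR = QP·sin Q/sin R ≈ 491.62.
The bisector from Q has length 2·RQ·QP·cos(∠Q/2)/(RQ+QP) ≈ 167.73.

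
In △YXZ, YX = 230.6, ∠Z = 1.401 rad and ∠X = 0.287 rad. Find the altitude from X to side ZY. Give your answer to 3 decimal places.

229.018

The third angle is ∠Y = π − ∠X − ∠Z = 1.454 rad.
Law of sines: XZ = YX·sin Y/sin Z ≈ 232.36.
Law of sines: ZY = YX·sin X/sin Z ≈ 66.23.
Area = ½·YX·XZ·sin X ≈ 7583.9.
The altitude from X has length 2·area/ZY ≈ 229.02.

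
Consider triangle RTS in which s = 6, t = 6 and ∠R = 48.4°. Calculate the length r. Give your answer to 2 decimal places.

4.92

By the law of cosines, r² = t² + s² − 2·t·s·cos R = 24.197, so r ≈ 4.9191.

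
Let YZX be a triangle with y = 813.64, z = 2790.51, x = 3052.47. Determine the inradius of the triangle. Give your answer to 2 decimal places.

Semiperimeter s = (813.64 + 2790.5 + 3052.5)/2 = 3328.3.
Heron's formula: area = √(3328.3·2514.7·537.8·275.84) ≈ 1.1143e+06.
Inradius = area/s = 1.1143e+06/3328.3 ≈ 334.79.

334.79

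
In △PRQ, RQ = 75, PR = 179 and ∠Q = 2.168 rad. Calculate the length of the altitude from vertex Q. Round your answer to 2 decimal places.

Law of sines: sin P = RQ·sin Q/PR ≈ 0.34647.
Since PR ≥ RQ, only the acute value applies: ∠P ≈ 0.354 rad.
Then ∠R = π − ∠Q − ∠P ≈ 0.620 rad.
Law of sines gives QP = PR·sin R/sin Q ≈ 125.74.
Area = ½·PR·RQ·sin R ≈ 3899.
The altitude from Q has length 2·area/PR ≈ 43.565.

h_Q ≈ 43.56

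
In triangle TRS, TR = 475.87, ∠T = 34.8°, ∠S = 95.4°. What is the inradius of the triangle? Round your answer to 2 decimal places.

The third angle is ∠R = 180° − ∠S − ∠T = 49.80°.
Law of sines: RS = TR·sin T/sin S ≈ 272.8.
Law of sines: ST = TR·sin R/sin S ≈ 365.09.
Area = ½·TR·RS·sin R ≈ 49576.
Semiperimeter s = (272.8+365.09+475.87)/2 = 556.88.
Inradius = area/s = 49576/556.88 ≈ 89.026.

89.03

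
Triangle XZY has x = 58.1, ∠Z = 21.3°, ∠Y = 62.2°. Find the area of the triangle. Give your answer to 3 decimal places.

545.843

The third angle is ∠X = 180° − ∠Z − ∠Y = 96.50°.
Law of sines: z = x·sin Z/sin X ≈ 21.241.
Law of sines: y = x·sin Y/sin X ≈ 51.727.
Area = ½·x·z·sin Y ≈ 545.84.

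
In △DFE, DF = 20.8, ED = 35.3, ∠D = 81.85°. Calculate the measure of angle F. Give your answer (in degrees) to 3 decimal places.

By the law of cosines, FE² = ED² + DF² − 2·ED·DF·cos D = 1470.6, so FE ≈ 38.348.
Law of cosines again: cos F = (DF² + FE² − ED²)/(2·DF·FE) ≈ 0.41191, so ∠F ≈ 65.68°.

∠F ≈ 65.675°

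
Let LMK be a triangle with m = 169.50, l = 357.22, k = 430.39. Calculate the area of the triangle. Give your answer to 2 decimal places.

Semiperimeter s = (357.22 + 169.5 + 430.39)/2 = 478.56.
Heron's formula: area = √(478.56·121.33·309.06·48.165) ≈ 29400.

area ≈ 29399.68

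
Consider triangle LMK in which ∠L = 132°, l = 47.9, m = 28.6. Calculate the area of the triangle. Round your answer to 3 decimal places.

252.808

Law of sines: sin M = m·sin L/l ≈ 0.44371.
Since l ≥ m, only the acute value applies: ∠M ≈ 26.34°.
Then ∠K = 180° − ∠L − ∠M ≈ 21.66°.
Law of sines gives k = l·sin K/sin L ≈ 23.789.
Area = ½·l·m·sin K ≈ 252.81.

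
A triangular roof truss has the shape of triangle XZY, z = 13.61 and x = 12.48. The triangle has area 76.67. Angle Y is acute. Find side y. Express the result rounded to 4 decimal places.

13.9598

From area = ½·x·z·sin Y, we get sin Y = 2·area/(x·z) ≈ 0.90278.
Taking the acute solution, ∠Y ≈ 64.53°.
Law of cosines then gives y ≈ 13.96.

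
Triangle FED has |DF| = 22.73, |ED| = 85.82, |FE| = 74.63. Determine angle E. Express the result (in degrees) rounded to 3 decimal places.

By the law of cosines, cos E = (|FE|² + |ED|² − |DF|²) / (2·|FE|·|ED|) ≈ 0.96944, so ∠E ≈ 14.20°.

∠E ≈ 14.201°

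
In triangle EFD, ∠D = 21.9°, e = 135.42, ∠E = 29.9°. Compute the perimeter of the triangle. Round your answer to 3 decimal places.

The third angle is ∠F = 180° − ∠D − ∠E = 128.20°.
Law of sines: f = e·sin F/sin E ≈ 213.49.
Law of sines: d = e·sin D/sin E ≈ 101.33.
Semiperimeter s = (135.42+213.49+101.33)/2 = 225.12.
Perimeter = 135.42 + 213.49 + 101.33 = 450.23.

450.234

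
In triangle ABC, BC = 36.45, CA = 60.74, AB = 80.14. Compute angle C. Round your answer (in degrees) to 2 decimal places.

108.49

By the law of cosines, cos C = (BC² + CA² − AB²) / (2·BC·CA) ≈ -0.31718, so ∠C ≈ 108.49°.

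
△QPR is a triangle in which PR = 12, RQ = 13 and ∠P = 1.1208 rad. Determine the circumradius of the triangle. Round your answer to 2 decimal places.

Law of sines: sin Q = PR·sin P/RQ ≈ 0.83118.
Since RQ ≥ PR, only the acute value applies: ∠Q ≈ 0.9812 rad.
Then ∠R = π − ∠P − ∠Q ≈ 1.0396 rad.
Law of sines gives QP = RQ·sin R/sin P ≈ 12.448.
Circumradius = RQ/(2 sin P) ≈ 7.2186.

7.22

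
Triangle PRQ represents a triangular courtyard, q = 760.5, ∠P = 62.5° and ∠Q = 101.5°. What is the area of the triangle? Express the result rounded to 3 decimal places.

The third angle is ∠R = 180° − ∠Q − ∠P = 16.00°.
Law of sines: p = q·sin P/sin Q ≈ 688.39.
Law of sines: r = q·sin R/sin Q ≈ 213.92.
Area = ½·q·p·sin R ≈ 72151.

area ≈ 72151.063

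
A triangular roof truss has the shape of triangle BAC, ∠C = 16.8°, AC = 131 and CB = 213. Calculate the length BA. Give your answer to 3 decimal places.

95.424

By the law of cosines, BA² = AC² + CB² − 2·AC·CB·cos C = 9105.8, so BA ≈ 95.424.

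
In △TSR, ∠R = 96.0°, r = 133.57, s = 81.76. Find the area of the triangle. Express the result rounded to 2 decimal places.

area ≈ 3960.80

Law of sines: sin S = s·sin R/r ≈ 0.60876.
Since r ≥ s, only the acute value applies: ∠S ≈ 37.50°.
Then ∠T = 180° − ∠R − ∠S ≈ 46.50°.
Law of sines gives t = r·sin T/sin R ≈ 97.422.
Area = ½·r·s·sin T ≈ 3960.8.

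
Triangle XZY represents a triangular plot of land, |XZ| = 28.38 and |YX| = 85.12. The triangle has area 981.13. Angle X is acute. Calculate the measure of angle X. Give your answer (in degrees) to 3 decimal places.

From area = ½·|YX|·|XZ|·sin X, we get sin X = 2·area/(|YX|·|XZ|) ≈ 0.81229.
Taking the acute solution, ∠X ≈ 54.32°.

∠X ≈ 54.321°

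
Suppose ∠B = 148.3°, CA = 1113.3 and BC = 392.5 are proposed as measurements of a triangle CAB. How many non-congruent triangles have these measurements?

BC·sin B = 392.5·sin(148.3°) ≈ 206.2.
Since ∠B is not acute, a triangle exists only if CA > BC; here CA > BC, so there is exactly one triangle.

1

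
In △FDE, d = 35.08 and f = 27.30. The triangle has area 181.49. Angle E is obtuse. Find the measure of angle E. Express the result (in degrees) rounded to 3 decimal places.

157.727

From area = ½·f·d·sin E, we get sin E = 2·area/(f·d) ≈ 0.37902.
Taking the obtuse solution, ∠E ≈ 157.73°.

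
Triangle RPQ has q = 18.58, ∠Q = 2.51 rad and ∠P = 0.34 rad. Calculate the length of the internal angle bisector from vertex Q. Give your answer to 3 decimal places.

3.018

The third angle is ∠R = π − ∠P − ∠Q = 0.292 rad.
Law of sines: r = q·sin R/sin Q ≈ 9.0465.
Law of sines: p = q·sin P/sin Q ≈ 10.494.
The bisector from Q has length 2·r·p·cos(∠Q/2)/(r+p) ≈ 3.0178.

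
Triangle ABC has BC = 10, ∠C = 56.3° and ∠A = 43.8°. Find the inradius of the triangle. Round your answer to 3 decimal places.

The third angle is ∠B = 180° − ∠C − ∠A = 79.90°.
Law of sines: CA = BC·sin B/sin A ≈ 14.224.
Law of sines: AB = BC·sin C/sin A ≈ 12.02.
Area = ½·BC·CA·sin C ≈ 59.169.
Semiperimeter s = (10+14.224+12.02)/2 = 18.122.
Inradius = area/s = 59.169/18.122 ≈ 3.265.

3.265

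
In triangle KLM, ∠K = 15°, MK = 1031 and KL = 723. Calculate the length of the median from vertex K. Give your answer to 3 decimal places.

By the law of cosines, LM² = MK² + KL² − 2·MK·KL·cos K = 1.4566e+05, so LM ≈ 381.66.
Median from K: ½√(2·MK² + 2·KL² − LM²) ≈ 869.73.

m_K ≈ 869.729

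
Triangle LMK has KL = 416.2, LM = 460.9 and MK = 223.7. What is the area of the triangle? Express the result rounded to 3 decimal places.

46473.091

Semiperimeter s = (223.7 + 416.2 + 460.9)/2 = 550.4.
Heron's formula: area = √(550.4·326.7·134.2·89.5) ≈ 46473.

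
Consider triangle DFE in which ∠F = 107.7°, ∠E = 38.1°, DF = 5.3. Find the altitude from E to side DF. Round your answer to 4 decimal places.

4.5994

The third angle is ∠D = 180° − ∠F − ∠E = 34.20°.
Law of sines: FE = DF·sin D/sin E ≈ 4.828.
Law of sines: ED = DF·sin F/sin E ≈ 8.1828.
Area = ½·DF·FE·sin F ≈ 12.189.
The altitude from E has length 2·area/DF ≈ 4.5994.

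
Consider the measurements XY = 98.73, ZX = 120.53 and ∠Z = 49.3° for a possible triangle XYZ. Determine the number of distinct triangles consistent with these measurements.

ZX·sin Z = 120.53·sin(49.3°) ≈ 91.38.
Since ZX sin Z < XY < ZX (91.38 < 98.73 < 120.53), two triangles exist.

2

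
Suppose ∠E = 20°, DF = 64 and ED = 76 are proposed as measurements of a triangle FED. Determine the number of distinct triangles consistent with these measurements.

2

ED·sin E = 76·sin(20°) ≈ 25.99.
Since ED sin E < DF < ED (25.99 < 64 < 76), two triangles exist.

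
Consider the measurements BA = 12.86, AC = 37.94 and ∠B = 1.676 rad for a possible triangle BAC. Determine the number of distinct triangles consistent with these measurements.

1

BA·sin B = 12.86·sin(1.676 rad) ≈ 12.79.
Since ∠B is not acute, a triangle exists only if AC > BA; here AC > BA, so there is exactly one triangle.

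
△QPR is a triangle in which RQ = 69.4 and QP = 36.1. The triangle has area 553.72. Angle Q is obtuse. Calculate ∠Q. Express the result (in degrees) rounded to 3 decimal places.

From area = ½·RQ·QP·sin Q, we get sin Q = 2·area/(RQ·QP) ≈ 0.44203.
Taking the obtuse solution, ∠Q ≈ 153.77°.

∠Q ≈ 153.766°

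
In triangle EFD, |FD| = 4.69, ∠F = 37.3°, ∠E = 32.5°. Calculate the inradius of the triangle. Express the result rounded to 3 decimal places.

1.281

The third angle is ∠D = 180° − ∠E − ∠F = 110.20°.
Law of sines: |DE| = |FD|·sin F/sin E ≈ 5.2896.
Law of sines: |EF| = |FD|·sin D/sin E ≈ 8.192.
Area = ½·|FD|·|DE|·sin D ≈ 11.641.
Semiperimeter s = (4.69+5.2896+8.192)/2 = 9.0858.
Inradius = area/s = 11.641/9.0858 ≈ 1.2812.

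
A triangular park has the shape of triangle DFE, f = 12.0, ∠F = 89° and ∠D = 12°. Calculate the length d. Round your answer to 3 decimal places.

The third angle is ∠E = 180° − ∠D − ∠F = 79.00°.
Law of sines: d = f·sin D/sin F ≈ 2.4953.

2.495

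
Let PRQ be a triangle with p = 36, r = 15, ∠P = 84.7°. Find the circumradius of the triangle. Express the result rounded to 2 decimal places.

Law of sines: sin R = r·sin P/p ≈ 0.41489.
Since p ≥ r, only the acute value applies: ∠R ≈ 24.51°.
Then ∠Q = 180° − ∠P − ∠R ≈ 70.79°.
Law of sines gives q = p·sin Q/sin P ≈ 34.141.
Circumradius = p/(2 sin P) ≈ 18.077.

18.08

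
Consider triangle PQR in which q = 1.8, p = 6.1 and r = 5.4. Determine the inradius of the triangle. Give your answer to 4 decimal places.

0.7081

Semiperimeter s = (6.1 + 1.8 + 5.4)/2 = 6.65.
Heron's formula: area = √(6.65·0.55·4.85·1.25) ≈ 4.7089.
Inradius = area/s = 4.7089/6.65 ≈ 0.7081.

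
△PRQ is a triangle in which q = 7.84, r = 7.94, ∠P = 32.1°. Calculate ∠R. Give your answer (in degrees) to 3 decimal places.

75.212

By the law of cosines, p² = r² + q² − 2·r·q·cos P = 19.043, so p ≈ 4.3639.
Law of cosines again: cos R = (q² + p² − r²)/(2·q·p) ≈ 0.25525, so ∠R ≈ 75.21°.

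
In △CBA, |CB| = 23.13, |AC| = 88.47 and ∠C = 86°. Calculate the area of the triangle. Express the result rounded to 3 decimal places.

Area = ½·|AC|·|CB|·sin C ≈ 1020.7.

1020.663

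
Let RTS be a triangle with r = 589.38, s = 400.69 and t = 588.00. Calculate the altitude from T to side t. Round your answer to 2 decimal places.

Semiperimeter p = (589.38 + 588 + 400.69)/2 = 789.04.
Heron's formula: area = √(789.04·199.66·201.04·388.35) ≈ 1.109e+05.
The altitude from T has length 2·area/t ≈ 377.21.

h_T ≈ 377.21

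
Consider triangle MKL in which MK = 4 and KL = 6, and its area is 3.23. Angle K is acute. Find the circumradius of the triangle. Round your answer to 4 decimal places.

R ≈ 4.4627

From area = ½·MK·KL·sin K, we get sin K = 2·area/(MK·KL) ≈ 0.26917.
Taking the acute solution, ∠K ≈ 15.61°.
Law of cosines then gives LM ≈ 2.4024.
Circumradius = LM/(2 sin K) ≈ 4.4627.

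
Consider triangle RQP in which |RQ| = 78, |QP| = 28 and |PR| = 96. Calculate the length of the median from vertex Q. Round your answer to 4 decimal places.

m_Q ≈ 33.6155

Median from Q: ½√(2·|RQ|² + 2·|QP|² − |PR|²) ≈ 33.615.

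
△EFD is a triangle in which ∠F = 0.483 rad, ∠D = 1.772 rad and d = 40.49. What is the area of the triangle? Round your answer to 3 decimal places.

The third angle is ∠E = π − ∠F − ∠D = 0.887 rad.
Law of sines: e = d·sin E/sin D ≈ 32.023.
Law of sines: f = d·sin F/sin D ≈ 19.192.
Area = ½·d·e·sin F ≈ 301.09.

area ≈ 301.094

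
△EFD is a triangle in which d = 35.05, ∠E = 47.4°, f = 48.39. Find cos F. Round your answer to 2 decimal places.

0.06

By the law of cosines, e² = f² + d² − 2·f·d·cos E = 1274, so e ≈ 35.694.
Law of cosines again: cos F = (d² + e² − f²)/(2·d·e) ≈ 0.06432, so ∠F ≈ 86.31°.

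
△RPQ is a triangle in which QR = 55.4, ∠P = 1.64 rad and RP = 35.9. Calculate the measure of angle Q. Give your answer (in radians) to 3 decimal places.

Law of sines: sin Q = RP·sin P/QR ≈ 0.64646.
Since QR ≥ RP, only the acute value applies: ∠Q ≈ 0.703 rad.
Then ∠R = π − ∠P − ∠Q ≈ 0.799 rad.

0.703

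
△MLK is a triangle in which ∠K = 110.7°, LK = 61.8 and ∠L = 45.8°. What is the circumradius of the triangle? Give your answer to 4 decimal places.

The third angle is ∠M = 180° − ∠L − ∠K = 23.50°.
Law of sines: KM = LK·sin L/sin M ≈ 111.11.
Law of sines: ML = LK·sin K/sin M ≈ 144.98.
Circumradius = LK/(2 sin M) ≈ 77.492.

R ≈ 77.4923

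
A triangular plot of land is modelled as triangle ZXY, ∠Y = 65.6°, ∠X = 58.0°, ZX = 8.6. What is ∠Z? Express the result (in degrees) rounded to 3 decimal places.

The third angle is ∠Z = 180° − ∠X − ∠Y = 56.40°.

56.400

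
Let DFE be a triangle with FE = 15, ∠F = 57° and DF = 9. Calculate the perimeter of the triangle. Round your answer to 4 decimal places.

perimeter ≈ 36.6074

By the law of cosines, ED² = DF² + FE² − 2·DF·FE·cos F = 158.95, so ED ≈ 12.607.
Semiperimeter s = (15+12.607+9)/2 = 18.304.
Perimeter = 15 + 12.607 + 9 = 36.607.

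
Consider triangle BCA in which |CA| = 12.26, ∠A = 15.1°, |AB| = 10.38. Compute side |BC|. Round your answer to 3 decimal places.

3.510

By the law of cosines, |BC|² = |CA|² + |AB|² − 2·|CA|·|AB|·cos A = 12.322, so |BC| ≈ 3.5103.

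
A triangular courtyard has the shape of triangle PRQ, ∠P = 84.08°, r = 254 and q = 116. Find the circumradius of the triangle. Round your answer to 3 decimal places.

By the law of cosines, p² = r² + q² − 2·r·q·cos P = 71894, so p ≈ 268.13.
Area = ½·r·q·sin P ≈ 14653.
Circumradius = p/(2 sin P) ≈ 134.78.

134.784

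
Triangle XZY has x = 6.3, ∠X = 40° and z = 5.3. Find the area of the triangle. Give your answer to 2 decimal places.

Law of sines: sin Z = z·sin X/x ≈ 0.54076.
Since x ≥ z, only the acute value applies: ∠Z ≈ 32.74°.
Then ∠Y = 180° − ∠X − ∠Z ≈ 107.26°.
Law of sines gives y = x·sin Y/sin X ≈ 9.3595.
Area = ½·x·z·sin Y ≈ 15.943.

area ≈ 15.94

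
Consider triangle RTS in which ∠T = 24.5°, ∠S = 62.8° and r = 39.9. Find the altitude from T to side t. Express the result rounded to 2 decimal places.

The third angle is ∠R = 180° − ∠T − ∠S = 92.70°.
Law of sines: t = r·sin T/sin R ≈ 16.565.
Law of sines: s = r·sin S/sin R ≈ 35.527.
Area = ½·r·t·sin S ≈ 293.92.
The altitude from T has length 2·area/t ≈ 35.488.

h_T ≈ 35.49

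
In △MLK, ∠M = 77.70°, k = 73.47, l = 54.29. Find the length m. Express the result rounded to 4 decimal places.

By the law of cosines, m² = l² + k² − 2·l·k·cos M = 6645.8, so m ≈ 81.522.

81.5219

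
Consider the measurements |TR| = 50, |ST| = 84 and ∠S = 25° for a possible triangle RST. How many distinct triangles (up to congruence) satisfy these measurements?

|ST|·sin S = 84·sin(25°) ≈ 35.5.
Since |ST| sin S < |TR| < |ST| (35.5 < 50 < 84), two triangles exist.

2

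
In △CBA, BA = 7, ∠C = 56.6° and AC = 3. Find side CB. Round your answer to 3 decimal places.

8.188

Law of sines: sin B = AC·sin C/BA ≈ 0.35779.
Since BA ≥ AC, only the acute value applies: ∠B ≈ 20.96°.
Then ∠A = 180° − ∠C − ∠B ≈ 102.44°.
Law of sines gives CB = BA·sin A/sin C ≈ 8.1881.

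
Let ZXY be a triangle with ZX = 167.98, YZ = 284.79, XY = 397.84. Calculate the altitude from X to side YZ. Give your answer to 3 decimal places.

Semiperimeter s = (397.84 + 284.79 + 167.98)/2 = 425.31.
Heron's formula: area = √(425.31·27.465·140.51·257.33) ≈ 20551.
The altitude from X has length 2·area/YZ ≈ 144.33.

144.327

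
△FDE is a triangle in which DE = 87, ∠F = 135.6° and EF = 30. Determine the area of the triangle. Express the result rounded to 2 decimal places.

Law of sines: sin D = EF·sin F/DE ≈ 0.24126.
Since DE ≥ EF, only the acute value applies: ∠D ≈ 13.96°.
Then ∠E = 180° − ∠F − ∠D ≈ 30.44°.
Law of sines gives FD = DE·sin E/sin F ≈ 62.996.
Area = ½·DE·EF·sin E ≈ 661.14.

area ≈ 661.14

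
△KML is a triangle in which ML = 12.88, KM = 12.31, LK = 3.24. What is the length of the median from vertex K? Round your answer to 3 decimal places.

m_K ≈ 6.288

Median from K: ½√(2·LK² + 2·KM² − ML²) ≈ 6.2883.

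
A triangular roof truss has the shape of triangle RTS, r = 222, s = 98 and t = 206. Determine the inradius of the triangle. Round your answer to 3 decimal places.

38.291

Semiperimeter p = (222 + 206 + 98)/2 = 263.
Heron's formula: area = √(263·41·57·165) ≈ 10070.
Inradius = area/p = 10070/263 ≈ 38.291.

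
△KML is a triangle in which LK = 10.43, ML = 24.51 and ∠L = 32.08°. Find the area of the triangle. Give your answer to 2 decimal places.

Area = ½·ML·LK·sin L ≈ 67.885.

area ≈ 67.89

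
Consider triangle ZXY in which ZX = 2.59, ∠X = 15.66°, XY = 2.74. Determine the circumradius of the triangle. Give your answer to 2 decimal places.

1.37

By the law of cosines, YZ² = ZX² + XY² − 2·ZX·XY·cos X = 0.54935, so YZ ≈ 0.74118.
Area = ½·ZX·XY·sin X ≈ 0.95779.
Circumradius = YZ/(2 sin X) ≈ 1.3729.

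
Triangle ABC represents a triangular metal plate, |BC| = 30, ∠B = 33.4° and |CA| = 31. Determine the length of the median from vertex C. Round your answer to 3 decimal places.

m_C ≈ 16.525

Law of sines: sin A = |BC|·sin B/|CA| ≈ 0.53272.
Since |CA| ≥ |BC|, only the acute value applies: ∠A ≈ 32.19°.
Then ∠C = 180° − ∠B − ∠A ≈ 114.41°.
Law of sines gives |AB| = |CA|·sin C/sin B ≈ 51.28.
Median from C: ½√(2·|BC|² + 2·|CA|² − |AB|²) ≈ 16.525.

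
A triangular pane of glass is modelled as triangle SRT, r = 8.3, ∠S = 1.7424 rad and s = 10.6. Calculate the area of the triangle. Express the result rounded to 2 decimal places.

21.78

Law of sines: sin R = r·sin S/s ≈ 0.77152.
Since s ≥ r, only the acute value applies: ∠R ≈ 0.8812 rad.
Then ∠T = π − ∠S − ∠R ≈ 0.5180 rad.
Law of sines gives t = s·sin T/sin S ≈ 5.3265.
Area = ½·s·r·sin T ≈ 21.78.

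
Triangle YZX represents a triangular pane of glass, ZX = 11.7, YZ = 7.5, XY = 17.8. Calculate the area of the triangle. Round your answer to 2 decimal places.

Semiperimeter s = (11.7 + 17.8 + 7.5)/2 = 18.5.
Heron's formula: area = √(18.5·6.8·0.7·11) ≈ 31.123.

area ≈ 31.12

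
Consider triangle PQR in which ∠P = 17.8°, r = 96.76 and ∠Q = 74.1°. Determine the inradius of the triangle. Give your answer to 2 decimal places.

The third angle is ∠R = 180° − ∠P − ∠Q = 88.10°.
Law of sines: p = r·sin P/sin R ≈ 29.595.
Law of sines: q = r·sin Q/sin R ≈ 93.109.
Area = ½·r·p·sin Q ≈ 1377.
Semiperimeter s = (29.595+93.109+96.76)/2 = 109.73.
Inradius = area/s = 1377/109.73 ≈ 12.549.

12.55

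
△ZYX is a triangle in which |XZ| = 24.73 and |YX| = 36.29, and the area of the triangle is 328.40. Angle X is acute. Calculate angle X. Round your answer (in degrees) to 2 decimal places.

From area = ½·|YX|·|XZ|·sin X, we get sin X = 2·area/(|YX|·|XZ|) ≈ 0.73185.
Taking the acute solution, ∠X ≈ 47.04°.

47.04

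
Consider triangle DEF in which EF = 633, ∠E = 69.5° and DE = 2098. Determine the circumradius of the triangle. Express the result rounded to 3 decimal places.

By the law of cosines, FD² = DE² + EF² − 2·DE·EF·cos E = 3.8721e+06, so FD ≈ 1967.8.
Area = ½·DE·EF·sin E ≈ 6.2197e+05.
Circumradius = FD/(2 sin E) ≈ 1050.4.

R ≈ 1050.405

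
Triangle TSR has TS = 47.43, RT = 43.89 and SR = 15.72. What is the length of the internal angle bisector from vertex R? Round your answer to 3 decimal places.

By the law of cosines, cos R = (SR² + RT² − TS²) / (2·SR·RT) ≈ -0.05519, so ∠R ≈ 93.16°.
The bisector from R has length 2·SR·RT·cos(∠R/2)/(SR+RT) ≈ 15.911.

t_R ≈ 15.911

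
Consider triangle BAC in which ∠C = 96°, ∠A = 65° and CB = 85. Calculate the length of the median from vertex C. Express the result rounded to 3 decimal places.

The third angle is ∠B = 180° − ∠A − ∠C = 19.00°.
Law of sines: AC = CB·sin B/sin A ≈ 30.534.
Law of sines: BA = CB·sin C/sin A ≈ 93.273.
Median from C: ½√(2·AC² + 2·CB² − BA²) ≈ 43.631.

43.631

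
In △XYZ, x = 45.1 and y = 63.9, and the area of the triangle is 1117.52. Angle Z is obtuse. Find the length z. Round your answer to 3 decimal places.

From area = ½·x·y·sin Z, we get sin Z = 2·area/(x·y) ≈ 0.77555.
Taking the obtuse solution, ∠Z ≈ 2.254 rad.
Law of cosines then gives z ≈ 98.772.

98.772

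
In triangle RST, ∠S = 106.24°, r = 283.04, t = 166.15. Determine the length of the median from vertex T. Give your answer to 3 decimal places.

m_T ≈ 316.488

By the law of cosines, s² = t² + r² − 2·t·r·cos S = 1.3402e+05, so s ≈ 366.09.
Median from T: ½√(2·r² + 2·s² − t²) ≈ 316.49.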